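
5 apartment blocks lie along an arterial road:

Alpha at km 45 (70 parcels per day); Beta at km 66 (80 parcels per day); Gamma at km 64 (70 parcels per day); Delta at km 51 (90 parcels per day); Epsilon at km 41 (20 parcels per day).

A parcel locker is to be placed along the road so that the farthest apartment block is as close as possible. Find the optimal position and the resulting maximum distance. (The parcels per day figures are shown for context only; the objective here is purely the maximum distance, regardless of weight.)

location 53.5, max distance 12.5

The 1-center on a line is the midpoint of the two extreme points: leftmost at 41, rightmost at 66.
Optimal location = (41 + 66)/2 = 53.5; maximum distance = (66 − 41)/2 = 12.5.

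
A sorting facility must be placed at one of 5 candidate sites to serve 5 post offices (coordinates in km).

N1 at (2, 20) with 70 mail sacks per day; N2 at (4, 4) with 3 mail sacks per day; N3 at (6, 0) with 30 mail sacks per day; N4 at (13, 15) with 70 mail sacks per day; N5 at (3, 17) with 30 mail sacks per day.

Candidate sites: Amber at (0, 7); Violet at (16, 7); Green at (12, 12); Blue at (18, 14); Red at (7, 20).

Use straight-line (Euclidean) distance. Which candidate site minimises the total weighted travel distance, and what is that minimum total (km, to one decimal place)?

Total weighted distance at each candidate:
  Amber (0, 7): total = 2594.0
  Violet (16, 7): total = 2830.8
  Green (12, 12): total = 1863.1
  Blue (18, 14): total = 2616.8
  Red (7, 20): total = 1696.3
Minimum is at Red with total 1696.3 km.

Red, total 1696.3 km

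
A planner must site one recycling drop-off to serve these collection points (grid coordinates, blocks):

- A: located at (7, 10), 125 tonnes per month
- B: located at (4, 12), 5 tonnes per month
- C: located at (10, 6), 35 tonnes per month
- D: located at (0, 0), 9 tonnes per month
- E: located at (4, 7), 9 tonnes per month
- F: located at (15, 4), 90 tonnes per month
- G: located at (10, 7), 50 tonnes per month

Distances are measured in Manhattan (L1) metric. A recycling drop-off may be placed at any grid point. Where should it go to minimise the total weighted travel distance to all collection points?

(10, 7)

Manhattan distance separates: Σwᵢ(|x−xᵢ|+|y−yᵢ|) = Σwᵢ|x−xᵢ| + Σwᵢ|y−yᵢ|, so x and y are optimised independently as 1-D weighted medians.
Total weight W = 323; half = 161.5.
x-coordinate, sorted with cumulative weight:
  x=0 (D, w=9) cum 9
  x=4 (B, w=5) cum 14
  x=4 (E, w=9) cum 23
  x=7 (A, w=125) cum 148
  x=10 (C, w=35) cum 183  ← median
  x=10 (G, w=50) cum 233
  x=15 (F, w=90) cum 323
⇒ x* = 10
y-coordinate, sorted with cumulative weight:
  y=0 (D, w=9) cum 9
  y=4 (F, w=90) cum 99
  y=6 (C, w=35) cum 134
  y=7 (E, w=9) cum 143
  y=7 (G, w=50) cum 193  ← median
  y=10 (A, w=125) cum 318
  y=12 (B, w=5) cum 323
⇒ y* = 7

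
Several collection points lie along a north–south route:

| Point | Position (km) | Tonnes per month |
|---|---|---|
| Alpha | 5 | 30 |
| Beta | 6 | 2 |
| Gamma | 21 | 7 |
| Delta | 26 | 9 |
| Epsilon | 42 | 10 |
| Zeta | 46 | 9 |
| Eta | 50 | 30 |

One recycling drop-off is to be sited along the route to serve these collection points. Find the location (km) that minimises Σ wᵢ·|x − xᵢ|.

x = 42

For a sum of weighted absolute distances on a line, the optimum is the weighted median (not the mean). Total weight W = 97; half-weight = 48.5.
Sort by position and accumulate weight:
  km 5 (Alpha, w=30) → cum 30
  km 6 (Beta, w=2) → cum 32
  km 21 (Gamma, w=7) → cum 39
  km 26 (Delta, w=9) → cum 48
  km 42 (Epsilon, w=10) → cum 58  ≥ 48.5 → median here
  km 46 (Zeta, w=9) → cum 67
  km 50 (Eta, w=30) → cum 97
Optimal location: km 42.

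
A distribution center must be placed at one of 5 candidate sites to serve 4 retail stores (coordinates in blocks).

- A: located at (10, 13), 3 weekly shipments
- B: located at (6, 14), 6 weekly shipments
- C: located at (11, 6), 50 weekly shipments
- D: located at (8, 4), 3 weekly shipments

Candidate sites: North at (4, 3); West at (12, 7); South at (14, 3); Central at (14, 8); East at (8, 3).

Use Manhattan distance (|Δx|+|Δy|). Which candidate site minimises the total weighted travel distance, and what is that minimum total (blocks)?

West, total 223 blocks

Total weighted distance at each candidate:
  North (4, 3): total = 641
  West (12, 7): total = 223
  South (14, 3): total = 477
  Central (14, 8): total = 391
  East (8, 3): total = 417
Minimum is at West with total 223 blocks.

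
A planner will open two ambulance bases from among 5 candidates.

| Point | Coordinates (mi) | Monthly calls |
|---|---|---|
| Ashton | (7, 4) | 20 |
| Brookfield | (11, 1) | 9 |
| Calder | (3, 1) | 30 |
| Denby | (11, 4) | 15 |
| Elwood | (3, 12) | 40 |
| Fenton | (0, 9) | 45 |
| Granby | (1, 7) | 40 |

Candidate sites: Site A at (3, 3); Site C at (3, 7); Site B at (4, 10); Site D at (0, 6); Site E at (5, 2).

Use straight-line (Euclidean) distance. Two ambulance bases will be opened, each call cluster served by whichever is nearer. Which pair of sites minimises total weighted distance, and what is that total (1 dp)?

{Site C, Site E}, total 715.5

Evaluate every pair (each demand assigned to the nearer of the two):
  {Site C, Site E}: total = 715.5
  {Site B, Site E}: total = 718.0
  {Site D, Site E}: total = 733.2
  {Site A, Site C}: total = 779.9
  {Site A, Site B}: total = 782.3
  {Site A, Site D}: total = 797.5
  {Site C, Site B}: total = 829.9
  {Site B, Site D}: total = 831.0
  {Site C, Site D}: total = 884.7
  {Site A, Site E}: total = 1106.9
Best pair: {Site C, Site E} with total 715.5.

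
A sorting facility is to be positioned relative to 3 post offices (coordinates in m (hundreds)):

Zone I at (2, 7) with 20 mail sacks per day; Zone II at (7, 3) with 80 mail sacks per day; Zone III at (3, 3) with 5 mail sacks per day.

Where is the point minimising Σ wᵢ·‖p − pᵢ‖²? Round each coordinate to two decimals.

The minimiser of Σwᵢ‖p−pᵢ‖² is the weighted centroid p* = (Σwᵢpᵢ)/(Σwᵢ).
Σwᵢ = 105.
Σwᵢxᵢ = 20·2 + 80·7 + 5·3 = 615.
Σwᵢyᵢ = 20·7 + 80·3 + 5·3 = 395.
x* = 615/105 = 5.86, y* = 395/105 = 3.76.

(5.86, 3.76)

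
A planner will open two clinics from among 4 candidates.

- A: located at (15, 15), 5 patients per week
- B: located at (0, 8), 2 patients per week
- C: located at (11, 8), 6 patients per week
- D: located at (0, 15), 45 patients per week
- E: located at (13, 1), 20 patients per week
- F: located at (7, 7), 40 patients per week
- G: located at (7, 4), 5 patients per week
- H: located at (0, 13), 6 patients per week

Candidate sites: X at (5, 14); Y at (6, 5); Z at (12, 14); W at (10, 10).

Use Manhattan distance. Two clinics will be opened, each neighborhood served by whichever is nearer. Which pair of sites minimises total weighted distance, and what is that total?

Evaluate every pair (each demand assigned to the nearer of the two):
  {X, Y}: total = 777
  {X, W}: total = 921
  {X, Z}: total = 1090
  {Y, Z}: total = 1093
  {Y, W}: total = 1189
  {Z, W}: total = 1250
Best pair: {X, Y} with total 777.

{X, Y}, total 777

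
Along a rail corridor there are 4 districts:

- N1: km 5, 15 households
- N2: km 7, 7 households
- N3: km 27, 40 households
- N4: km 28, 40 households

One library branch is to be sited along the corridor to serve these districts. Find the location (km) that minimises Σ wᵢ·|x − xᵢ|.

x = 27

For a sum of weighted absolute distances on a line, the optimum is the weighted median (not the mean). Total weight W = 102; half-weight = 51.
Sort by position and accumulate weight:
  km 5 (N1, w=15) → cum 15
  km 7 (N2, w=7) → cum 22
  km 27 (N3, w=40) → cum 62  ≥ 51 → median here
  km 28 (N4, w=40) → cum 102
Optimal location: km 27.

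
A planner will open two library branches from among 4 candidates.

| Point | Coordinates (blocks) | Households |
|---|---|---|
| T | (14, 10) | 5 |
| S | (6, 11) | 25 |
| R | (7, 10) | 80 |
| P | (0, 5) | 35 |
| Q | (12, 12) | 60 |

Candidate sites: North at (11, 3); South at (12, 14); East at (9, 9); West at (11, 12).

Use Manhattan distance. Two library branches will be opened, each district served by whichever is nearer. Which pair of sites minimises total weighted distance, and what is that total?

{East, West}, total 905

Evaluate every pair (each demand assigned to the nearer of the two):
  {East, West}: total = 905
  {South, East}: total = 970
  {North, West}: total = 1170
  {North, East}: total = 1210
  {South, West}: total = 1345
  {North, South}: total = 1550
Best pair: {East, West} with total 905.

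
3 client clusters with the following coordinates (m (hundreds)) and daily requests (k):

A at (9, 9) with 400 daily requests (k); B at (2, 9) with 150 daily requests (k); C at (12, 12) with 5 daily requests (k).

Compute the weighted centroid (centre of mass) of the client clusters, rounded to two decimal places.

The minimiser of Σwᵢ‖p−pᵢ‖² is the weighted centroid p* = (Σwᵢpᵢ)/(Σwᵢ).
Σwᵢ = 555.
Σwᵢxᵢ = 400·9 + 150·2 + 5·12 = 3960.
Σwᵢyᵢ = 400·9 + 150·9 + 5·12 = 5010.
x* = 3960/555 = 7.14, y* = 5010/555 = 9.03.

(7.14, 9.03)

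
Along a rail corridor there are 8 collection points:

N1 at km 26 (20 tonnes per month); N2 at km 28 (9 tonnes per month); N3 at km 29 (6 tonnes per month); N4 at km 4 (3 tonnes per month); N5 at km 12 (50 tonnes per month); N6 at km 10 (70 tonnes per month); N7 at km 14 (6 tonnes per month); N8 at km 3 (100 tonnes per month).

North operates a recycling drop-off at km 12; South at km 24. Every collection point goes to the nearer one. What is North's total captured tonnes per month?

The indifferent point is the midpoint (12+24)/2 = 18; collection points left of it (closer to North at 12) go to North, those right go to South.
  N8 at 3 (w=100) → North
  N4 at 4 (w=3) → North
  N6 at 10 (w=70) → North
  N5 at 12 (w=50) → North
  N7 at 14 (w=6) → North
  N1 at 26 (w=20) → South
  N2 at 28 (w=9) → South
  N3 at 29 (w=6) → South
North captures 229; South captures 35.

229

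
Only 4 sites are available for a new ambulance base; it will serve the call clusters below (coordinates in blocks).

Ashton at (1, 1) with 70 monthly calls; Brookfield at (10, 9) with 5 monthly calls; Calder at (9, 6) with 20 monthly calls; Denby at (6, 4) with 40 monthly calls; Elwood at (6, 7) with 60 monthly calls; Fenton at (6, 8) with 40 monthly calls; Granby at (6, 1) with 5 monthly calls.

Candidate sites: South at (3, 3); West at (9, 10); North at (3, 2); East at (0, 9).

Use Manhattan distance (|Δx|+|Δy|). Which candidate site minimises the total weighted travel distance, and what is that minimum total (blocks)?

Total weighted distance at each candidate:
  South (3, 3): total = 1450
  West (9, 10): total = 2260
  North (3, 2): total = 1540
  East (0, 9): total = 2190
Minimum is at South with total 1450 blocks.

South, total 1450 blocks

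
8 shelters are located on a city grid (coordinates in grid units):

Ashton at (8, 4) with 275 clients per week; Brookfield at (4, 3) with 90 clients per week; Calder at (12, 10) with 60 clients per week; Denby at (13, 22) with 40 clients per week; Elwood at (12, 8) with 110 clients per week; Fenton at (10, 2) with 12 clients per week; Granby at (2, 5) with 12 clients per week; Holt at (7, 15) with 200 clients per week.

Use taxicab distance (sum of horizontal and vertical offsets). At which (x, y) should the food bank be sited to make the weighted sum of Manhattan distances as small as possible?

(8, 8)

Manhattan distance separates: Σwᵢ(|x−xᵢ|+|y−yᵢ|) = Σwᵢ|x−xᵢ| + Σwᵢ|y−yᵢ|, so x and y are optimised independently as 1-D weighted medians.
Total weight W = 799; half = 399.5.
x-coordinate, sorted with cumulative weight:
  x=2 (Granby, w=12) cum 12
  x=4 (Brookfield, w=90) cum 102
  x=7 (Holt, w=200) cum 302
  x=8 (Ashton, w=275) cum 577  ← median
  x=10 (Fenton, w=12) cum 589
  x=12 (Calder, w=60) cum 649
  x=12 (Elwood, w=110) cum 759
  x=13 (Denby, w=40) cum 799
⇒ x* = 8
y-coordinate, sorted with cumulative weight:
  y=2 (Fenton, w=12) cum 12
  y=3 (Brookfield, w=90) cum 102
  y=4 (Ashton, w=275) cum 377
  y=5 (Granby, w=12) cum 389
  y=8 (Elwood, w=110) cum 499  ← median
  y=10 (Calder, w=60) cum 559
  y=15 (Holt, w=200) cum 759
  y=22 (Denby, w=40) cum 799
⇒ y* = 8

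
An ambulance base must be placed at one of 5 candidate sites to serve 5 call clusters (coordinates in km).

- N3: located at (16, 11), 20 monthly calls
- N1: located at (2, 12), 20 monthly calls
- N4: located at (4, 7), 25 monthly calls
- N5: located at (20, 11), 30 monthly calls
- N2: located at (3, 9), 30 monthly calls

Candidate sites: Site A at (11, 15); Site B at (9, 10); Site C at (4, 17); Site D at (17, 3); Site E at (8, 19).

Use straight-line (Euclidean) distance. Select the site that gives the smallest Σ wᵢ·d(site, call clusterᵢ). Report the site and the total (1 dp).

Site B, total 946.6 km

Total weighted distance at each candidate:
  Site A (11, 15): total = 1179.0
  Site B (9, 10): total = 946.6
  Site C (4, 17): total = 1380.5
  Site D (17, 3): total = 1564.4
  Site E (8, 19): total = 1495.0
Minimum is at Site B with total 946.6 km.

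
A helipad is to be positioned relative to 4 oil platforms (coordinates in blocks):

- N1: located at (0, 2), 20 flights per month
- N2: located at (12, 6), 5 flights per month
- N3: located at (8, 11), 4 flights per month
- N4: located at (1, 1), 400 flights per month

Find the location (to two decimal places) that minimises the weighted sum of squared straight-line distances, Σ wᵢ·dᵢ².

The minimiser of Σwᵢ‖p−pᵢ‖² is the weighted centroid p* = (Σwᵢpᵢ)/(Σwᵢ).
Σwᵢ = 429.
Σwᵢxᵢ = 20·0 + 5·12 + 4·8 + 400·1 = 492.
Σwᵢyᵢ = 20·2 + 5·6 + 4·11 + 400·1 = 514.
x* = 492/429 = 1.15, y* = 514/429 = 1.20.

(1.15, 1.20)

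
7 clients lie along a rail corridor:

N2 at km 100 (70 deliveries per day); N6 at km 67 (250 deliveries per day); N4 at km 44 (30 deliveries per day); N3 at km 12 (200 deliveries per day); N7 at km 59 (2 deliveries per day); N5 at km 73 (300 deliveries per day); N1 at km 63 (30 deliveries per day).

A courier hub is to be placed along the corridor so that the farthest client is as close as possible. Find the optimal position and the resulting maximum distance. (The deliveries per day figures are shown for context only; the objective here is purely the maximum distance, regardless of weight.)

location 56, max distance 44

The 1-center on a line is the midpoint of the two extreme points: leftmost at 12, rightmost at 100.
Optimal location = (12 + 100)/2 = 56; maximum distance = (100 − 12)/2 = 44.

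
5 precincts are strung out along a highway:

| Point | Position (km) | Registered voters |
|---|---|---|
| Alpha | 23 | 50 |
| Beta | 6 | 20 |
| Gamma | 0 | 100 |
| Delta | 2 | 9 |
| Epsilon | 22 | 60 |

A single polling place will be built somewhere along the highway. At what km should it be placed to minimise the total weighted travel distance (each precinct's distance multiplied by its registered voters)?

x = 6

For a sum of weighted absolute distances on a line, the optimum is the weighted median (not the mean). Total weight W = 239; half-weight = 119.5.
Sort by position and accumulate weight:
  km 0 (Gamma, w=100) → cum 100
  km 2 (Delta, w=9) → cum 109
  km 6 (Beta, w=20) → cum 129  ≥ 119.5 → median here
  km 22 (Epsilon, w=60) → cum 189
  km 23 (Alpha, w=50) → cum 239
Optimal location: km 6.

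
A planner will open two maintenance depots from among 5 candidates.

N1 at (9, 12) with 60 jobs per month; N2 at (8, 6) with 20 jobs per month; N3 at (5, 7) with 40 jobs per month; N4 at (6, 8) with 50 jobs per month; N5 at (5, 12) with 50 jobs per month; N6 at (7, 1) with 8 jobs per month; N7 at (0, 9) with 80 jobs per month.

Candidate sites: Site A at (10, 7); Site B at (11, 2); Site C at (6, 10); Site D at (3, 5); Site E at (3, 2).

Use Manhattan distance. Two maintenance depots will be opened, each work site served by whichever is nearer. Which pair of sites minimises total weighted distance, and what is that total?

{Site A, Site C}, total 1402

Evaluate every pair (each demand assigned to the nearer of the two):
  {Site A, Site C}: total = 1402
  {Site B, Site C}: total = 1430
  {Site C, Site E}: total = 1430
  {Site C, Site D}: total = 1454
  {Site A, Site D}: total = 1904
  {Site A, Site E}: total = 2210
  {Site B, Site D}: total = 2350
  {Site A, Site B}: total = 2370
  {Site D, Site E}: total = 2410
  {Site B, Site E}: total = 3030
Best pair: {Site A, Site C} with total 1402.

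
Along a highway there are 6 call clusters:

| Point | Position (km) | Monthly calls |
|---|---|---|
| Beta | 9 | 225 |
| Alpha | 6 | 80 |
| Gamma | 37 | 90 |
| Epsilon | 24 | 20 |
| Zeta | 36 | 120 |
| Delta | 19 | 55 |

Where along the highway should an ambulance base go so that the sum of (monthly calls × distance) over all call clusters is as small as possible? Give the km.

For a sum of weighted absolute distances on a line, the optimum is the weighted median (not the mean). Total weight W = 590; half-weight = 295.
Sort by position and accumulate weight:
  km 6 (Alpha, w=80) → cum 80
  km 9 (Beta, w=225) → cum 305  ≥ 295 → median here
  km 19 (Delta, w=55) → cum 360
  km 24 (Epsilon, w=20) → cum 380
  km 36 (Zeta, w=120) → cum 500
  km 37 (Gamma, w=90) → cum 590
Optimal location: km 9.

x = 9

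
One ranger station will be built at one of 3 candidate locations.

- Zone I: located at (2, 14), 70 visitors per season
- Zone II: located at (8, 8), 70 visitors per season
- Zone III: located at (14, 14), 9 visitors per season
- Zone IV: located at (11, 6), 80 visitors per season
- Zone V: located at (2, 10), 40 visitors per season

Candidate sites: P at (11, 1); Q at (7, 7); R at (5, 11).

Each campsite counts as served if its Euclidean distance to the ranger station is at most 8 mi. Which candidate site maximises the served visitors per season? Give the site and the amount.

R, covering 260

Coverage radius r = 8 mi; a point is covered iff (Δx)²+(Δy)² ≤ 8² = 64.
  P (11, 1): covers {Zone II, Zone IV} → 150
  Q (7, 7): covers {Zone II, Zone IV, Zone V} → 190
  R (5, 11): covers {Zone I, Zone II, Zone IV, Zone V} → 260
Maximum coverage at R: 260 visitors per season.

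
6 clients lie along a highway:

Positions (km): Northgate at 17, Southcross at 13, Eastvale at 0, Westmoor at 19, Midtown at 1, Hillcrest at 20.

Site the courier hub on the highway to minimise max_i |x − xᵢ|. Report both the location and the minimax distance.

The 1-center on a line is the midpoint of the two extreme points: leftmost at 0, rightmost at 20.
Optimal location = (0 + 20)/2 = 10; maximum distance = (20 − 0)/2 = 10.

location 10, max distance 10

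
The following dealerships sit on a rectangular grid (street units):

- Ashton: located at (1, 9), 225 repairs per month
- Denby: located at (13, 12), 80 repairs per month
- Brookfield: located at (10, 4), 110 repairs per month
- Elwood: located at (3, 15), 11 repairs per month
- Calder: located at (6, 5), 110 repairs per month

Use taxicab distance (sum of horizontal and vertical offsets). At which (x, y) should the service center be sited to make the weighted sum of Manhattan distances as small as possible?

Manhattan distance separates: Σwᵢ(|x−xᵢ|+|y−yᵢ|) = Σwᵢ|x−xᵢ| + Σwᵢ|y−yᵢ|, so x and y are optimised independently as 1-D weighted medians.
Total weight W = 536; half = 268.
x-coordinate, sorted with cumulative weight:
  x=1 (Ashton, w=225) cum 225
  x=3 (Elwood, w=11) cum 236
  x=6 (Calder, w=110) cum 346  ← median
  x=10 (Brookfield, w=110) cum 456
  x=13 (Denby, w=80) cum 536
⇒ x* = 6
y-coordinate, sorted with cumulative weight:
  y=4 (Brookfield, w=110) cum 110
  y=5 (Calder, w=110) cum 220
  y=9 (Ashton, w=225) cum 445  ← median
  y=12 (Denby, w=80) cum 525
  y=15 (Elwood, w=11) cum 536
⇒ y* = 9

(6, 9)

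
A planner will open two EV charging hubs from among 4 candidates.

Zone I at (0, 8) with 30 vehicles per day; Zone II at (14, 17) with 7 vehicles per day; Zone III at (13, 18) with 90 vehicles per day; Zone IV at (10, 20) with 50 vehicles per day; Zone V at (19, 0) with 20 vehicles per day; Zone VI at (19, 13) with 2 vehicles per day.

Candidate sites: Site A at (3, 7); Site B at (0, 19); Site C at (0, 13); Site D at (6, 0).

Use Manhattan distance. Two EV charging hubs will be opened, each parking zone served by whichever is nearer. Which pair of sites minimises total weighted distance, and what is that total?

{Site A, Site B}, total 2546

Evaluate every pair (each demand assigned to the nearer of the two):
  {Site A, Site B}: total = 2546
  {Site B, Site D}: total = 2562
  {Site B, Site C}: total = 2750
  {Site C, Site D}: total = 3044
  {Site A, Site C}: total = 3214
  {Site A, Site D}: total = 3461
Best pair: {Site A, Site B} with total 2546.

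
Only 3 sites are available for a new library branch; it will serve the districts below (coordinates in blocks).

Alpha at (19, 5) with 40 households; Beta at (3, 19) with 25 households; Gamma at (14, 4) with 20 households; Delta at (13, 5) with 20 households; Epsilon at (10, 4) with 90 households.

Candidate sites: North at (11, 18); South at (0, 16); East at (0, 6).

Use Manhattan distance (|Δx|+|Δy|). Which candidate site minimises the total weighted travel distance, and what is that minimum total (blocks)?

East, total 2880 blocks

Total weighted distance at each candidate:
  North (11, 18): total = 3055
  South (0, 16): total = 4330
  East (0, 6): total = 2880
Minimum is at East with total 2880 blocks.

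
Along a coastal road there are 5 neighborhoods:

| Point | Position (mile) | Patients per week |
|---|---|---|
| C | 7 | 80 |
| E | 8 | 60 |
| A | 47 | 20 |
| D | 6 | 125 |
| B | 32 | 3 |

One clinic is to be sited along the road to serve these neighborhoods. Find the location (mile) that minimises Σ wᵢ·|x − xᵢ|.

x = 7

For a sum of weighted absolute distances on a line, the optimum is the weighted median (not the mean). Total weight W = 288; half-weight = 144.
Sort by position and accumulate weight:
  mile 6 (D, w=125) → cum 125
  mile 7 (C, w=80) → cum 205  ≥ 144 → median here
  mile 8 (E, w=60) → cum 265
  mile 32 (B, w=3) → cum 268
  mile 47 (A, w=20) → cum 288
Optimal location: mile 7.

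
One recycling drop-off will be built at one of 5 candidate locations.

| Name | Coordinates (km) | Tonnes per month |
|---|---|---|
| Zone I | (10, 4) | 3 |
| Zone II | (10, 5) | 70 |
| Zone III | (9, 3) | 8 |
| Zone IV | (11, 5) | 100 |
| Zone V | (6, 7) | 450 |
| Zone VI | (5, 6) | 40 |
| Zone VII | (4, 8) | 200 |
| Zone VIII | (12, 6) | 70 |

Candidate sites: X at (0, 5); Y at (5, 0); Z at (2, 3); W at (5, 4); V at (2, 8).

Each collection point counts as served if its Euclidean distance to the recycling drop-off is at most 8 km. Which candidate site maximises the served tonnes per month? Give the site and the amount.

W, covering 941

Coverage radius r = 8 km; a point is covered iff (Δx)²+(Δy)² ≤ 8² = 64.
  X (0, 5): covers {Zone V, Zone VI, Zone VII} → 690
  Y (5, 0): covers {Zone I, Zone II, Zone III, Zone IV, Zone V, Zone VI} → 671
  Z (2, 3): covers {Zone III, Zone V, Zone VI, Zone VII} → 698
  W (5, 4): covers {Zone I, Zone II, Zone III, Zone IV, Zone V, Zone VI, Zone VII, Zone VIII} → 941
  V (2, 8): covers {Zone V, Zone VI, Zone VII} → 690
Maximum coverage at W: 941 tonnes per month.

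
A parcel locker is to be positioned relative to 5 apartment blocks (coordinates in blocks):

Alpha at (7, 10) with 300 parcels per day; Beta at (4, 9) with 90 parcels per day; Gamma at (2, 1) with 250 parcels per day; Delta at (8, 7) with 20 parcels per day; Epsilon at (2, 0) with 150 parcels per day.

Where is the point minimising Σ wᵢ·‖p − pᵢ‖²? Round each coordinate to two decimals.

(4.22, 5.19)

The minimiser of Σwᵢ‖p−pᵢ‖² is the weighted centroid p* = (Σwᵢpᵢ)/(Σwᵢ).
Σwᵢ = 810.
Σwᵢxᵢ = 300·7 + 90·4 + 250·2 + 20·8 + 150·2 = 3420.
Σwᵢyᵢ = 300·10 + 90·9 + 250·1 + 20·7 + 150·0 = 4200.
x* = 3420/810 = 4.22, y* = 4200/810 = 5.19.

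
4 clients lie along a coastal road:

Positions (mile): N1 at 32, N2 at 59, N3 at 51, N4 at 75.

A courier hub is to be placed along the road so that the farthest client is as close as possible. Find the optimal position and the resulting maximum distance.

location 53.5, max distance 21.5

The 1-center on a line is the midpoint of the two extreme points: leftmost at 32, rightmost at 75.
Optimal location = (32 + 75)/2 = 53.5; maximum distance = (75 − 32)/2 = 21.5.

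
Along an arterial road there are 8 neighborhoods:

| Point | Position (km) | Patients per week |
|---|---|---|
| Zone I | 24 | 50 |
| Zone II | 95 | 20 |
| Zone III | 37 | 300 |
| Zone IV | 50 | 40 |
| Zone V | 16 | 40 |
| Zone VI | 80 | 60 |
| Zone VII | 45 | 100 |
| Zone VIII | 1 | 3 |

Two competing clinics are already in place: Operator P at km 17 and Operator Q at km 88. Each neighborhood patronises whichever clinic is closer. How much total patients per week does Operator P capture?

533

The indifferent point is the midpoint (17+88)/2 = 52.5; neighborhoods left of it (closer to Operator P at 17) go to Operator P, those right go to Operator Q.
  Zone VIII at 1 (w=3) → Operator P
  Zone V at 16 (w=40) → Operator P
  Zone I at 24 (w=50) → Operator P
  Zone III at 37 (w=300) → Operator P
  Zone VII at 45 (w=100) → Operator P
  Zone IV at 50 (w=40) → Operator P
  Zone VI at 80 (w=60) → Operator Q
  Zone II at 95 (w=20) → Operator Q
Operator P captures 533; Operator Q captures 80.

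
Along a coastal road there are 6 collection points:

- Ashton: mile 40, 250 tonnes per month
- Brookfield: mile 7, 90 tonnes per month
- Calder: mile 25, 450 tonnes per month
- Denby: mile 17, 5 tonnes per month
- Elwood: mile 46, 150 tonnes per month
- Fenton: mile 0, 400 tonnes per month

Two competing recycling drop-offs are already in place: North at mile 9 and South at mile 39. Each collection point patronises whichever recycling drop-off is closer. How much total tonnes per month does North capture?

495

The indifferent point is the midpoint (9+39)/2 = 24; collection points left of it (closer to North at 9) go to North, those right go to South.
  Fenton at 0 (w=400) → North
  Brookfield at 7 (w=90) → North
  Denby at 17 (w=5) → North
  Calder at 25 (w=450) → South
  Ashton at 40 (w=250) → South
  Elwood at 46 (w=150) → South
North captures 495; South captures 850.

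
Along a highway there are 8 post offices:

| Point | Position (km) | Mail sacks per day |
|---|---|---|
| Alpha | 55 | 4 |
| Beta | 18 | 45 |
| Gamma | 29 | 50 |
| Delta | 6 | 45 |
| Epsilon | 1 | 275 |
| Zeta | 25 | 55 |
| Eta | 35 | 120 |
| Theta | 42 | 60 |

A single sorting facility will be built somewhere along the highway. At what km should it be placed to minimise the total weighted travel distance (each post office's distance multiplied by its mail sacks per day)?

For a sum of weighted absolute distances on a line, the optimum is the weighted median (not the mean). Total weight W = 654; half-weight = 327.
Sort by position and accumulate weight:
  km 1 (Epsilon, w=275) → cum 275
  km 6 (Delta, w=45) → cum 320
  km 18 (Beta, w=45) → cum 365  ≥ 327 → median here
  km 25 (Zeta, w=55) → cum 420
  km 29 (Gamma, w=50) → cum 470
  km 35 (Eta, w=120) → cum 590
  km 42 (Theta, w=60) → cum 650
  km 55 (Alpha, w=4) → cum 654
Optimal location: km 18.

x = 18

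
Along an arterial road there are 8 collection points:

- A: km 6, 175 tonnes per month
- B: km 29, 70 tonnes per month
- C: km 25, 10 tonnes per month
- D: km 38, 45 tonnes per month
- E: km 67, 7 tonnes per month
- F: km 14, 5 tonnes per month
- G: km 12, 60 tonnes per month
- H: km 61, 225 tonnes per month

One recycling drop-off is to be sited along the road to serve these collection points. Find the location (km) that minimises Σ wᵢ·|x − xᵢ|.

For a sum of weighted absolute distances on a line, the optimum is the weighted median (not the mean). Total weight W = 597; half-weight = 298.5.
Sort by position and accumulate weight:
  km 6 (A, w=175) → cum 175
  km 12 (G, w=60) → cum 235
  km 14 (F, w=5) → cum 240
  km 25 (C, w=10) → cum 250
  km 29 (B, w=70) → cum 320  ≥ 298.5 → median here
  km 38 (D, w=45) → cum 365
  km 61 (H, w=225) → cum 590
  km 67 (E, w=7) → cum 597
Optimal location: km 29.

x = 29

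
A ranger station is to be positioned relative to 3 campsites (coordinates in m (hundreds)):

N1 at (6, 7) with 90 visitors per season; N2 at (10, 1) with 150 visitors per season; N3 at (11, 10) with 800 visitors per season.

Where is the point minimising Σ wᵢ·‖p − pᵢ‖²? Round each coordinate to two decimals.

(10.42, 8.44)

The minimiser of Σwᵢ‖p−pᵢ‖² is the weighted centroid p* = (Σwᵢpᵢ)/(Σwᵢ).
Σwᵢ = 1040.
Σwᵢxᵢ = 90·6 + 150·10 + 800·11 = 10840.
Σwᵢyᵢ = 90·7 + 150·1 + 800·10 = 8780.
x* = 10840/1040 = 10.42, y* = 8780/1040 = 8.44.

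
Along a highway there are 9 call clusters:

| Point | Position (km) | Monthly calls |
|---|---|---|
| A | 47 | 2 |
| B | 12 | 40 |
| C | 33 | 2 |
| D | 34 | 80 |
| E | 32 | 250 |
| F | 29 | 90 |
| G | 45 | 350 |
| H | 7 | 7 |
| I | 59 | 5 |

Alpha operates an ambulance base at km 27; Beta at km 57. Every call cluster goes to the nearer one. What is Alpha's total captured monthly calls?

The indifferent point is the midpoint (27+57)/2 = 42; call clusters left of it (closer to Alpha at 27) go to Alpha, those right go to Beta.
  H at 7 (w=7) → Alpha
  B at 12 (w=40) → Alpha
  F at 29 (w=90) → Alpha
  E at 32 (w=250) → Alpha
  C at 33 (w=2) → Alpha
  D at 34 (w=80) → Alpha
  G at 45 (w=350) → Beta
  A at 47 (w=2) → Beta
  I at 59 (w=5) → Beta
Alpha captures 469; Beta captures 357.

469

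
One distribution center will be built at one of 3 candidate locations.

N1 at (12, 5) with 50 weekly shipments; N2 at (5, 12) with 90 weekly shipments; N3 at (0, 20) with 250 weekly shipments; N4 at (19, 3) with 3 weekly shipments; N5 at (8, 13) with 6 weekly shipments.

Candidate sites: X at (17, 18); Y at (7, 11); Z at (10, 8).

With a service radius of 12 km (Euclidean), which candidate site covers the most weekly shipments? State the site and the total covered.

Y, covering 396

Coverage radius r = 12 km; a point is covered iff (Δx)²+(Δy)² ≤ 12² = 144.
  X (17, 18): covers {N5} → 6
  Y (7, 11): covers {N1, N2, N3, N5} → 396
  Z (10, 8): covers {N1, N2, N4, N5} → 149
Maximum coverage at Y: 396 weekly shipments.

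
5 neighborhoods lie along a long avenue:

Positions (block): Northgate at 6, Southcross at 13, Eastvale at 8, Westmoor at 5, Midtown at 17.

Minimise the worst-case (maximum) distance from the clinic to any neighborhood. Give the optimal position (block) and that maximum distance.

location 11, max distance 6

The 1-center on a line is the midpoint of the two extreme points: leftmost at 5, rightmost at 17.
Optimal location = (5 + 17)/2 = 11; maximum distance = (17 − 5)/2 = 6.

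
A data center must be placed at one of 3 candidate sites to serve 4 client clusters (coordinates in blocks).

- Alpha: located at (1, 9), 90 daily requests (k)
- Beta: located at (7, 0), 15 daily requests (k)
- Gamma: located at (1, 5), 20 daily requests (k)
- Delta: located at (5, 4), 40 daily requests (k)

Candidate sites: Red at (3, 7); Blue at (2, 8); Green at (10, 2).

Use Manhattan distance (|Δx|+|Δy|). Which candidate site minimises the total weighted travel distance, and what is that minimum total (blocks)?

Total weighted distance at each candidate:
  Red (3, 7): total = 805
  Blue (2, 8): total = 735
  Green (10, 2): total = 2035
Minimum is at Blue with total 735 blocks.

Blue, total 735 blocks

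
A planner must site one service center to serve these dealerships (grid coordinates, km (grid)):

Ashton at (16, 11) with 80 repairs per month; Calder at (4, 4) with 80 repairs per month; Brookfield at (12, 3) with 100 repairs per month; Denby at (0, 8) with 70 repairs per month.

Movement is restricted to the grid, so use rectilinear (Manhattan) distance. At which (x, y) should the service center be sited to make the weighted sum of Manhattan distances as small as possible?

(12, 4)

Manhattan distance separates: Σwᵢ(|x−xᵢ|+|y−yᵢ|) = Σwᵢ|x−xᵢ| + Σwᵢ|y−yᵢ|, so x and y are optimised independently as 1-D weighted medians.
Total weight W = 330; half = 165.
x-coordinate, sorted with cumulative weight:
  x=0 (Denby, w=70) cum 70
  x=4 (Calder, w=80) cum 150
  x=12 (Brookfield, w=100) cum 250  ← median
  x=16 (Ashton, w=80) cum 330
⇒ x* = 12
y-coordinate, sorted with cumulative weight:
  y=3 (Brookfield, w=100) cum 100
  y=4 (Calder, w=80) cum 180  ← median
  y=8 (Denby, w=70) cum 250
  y=11 (Ashton, w=80) cum 330
⇒ y* = 4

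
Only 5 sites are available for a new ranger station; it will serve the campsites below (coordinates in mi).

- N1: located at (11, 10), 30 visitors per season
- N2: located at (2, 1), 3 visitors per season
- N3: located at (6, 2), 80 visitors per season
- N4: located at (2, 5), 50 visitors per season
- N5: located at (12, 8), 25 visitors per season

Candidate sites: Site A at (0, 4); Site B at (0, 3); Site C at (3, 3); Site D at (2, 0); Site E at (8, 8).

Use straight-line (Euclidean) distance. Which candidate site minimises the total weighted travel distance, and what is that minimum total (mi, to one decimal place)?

Site C, total 947.8 mi

Total weighted distance at each candidate:
  Site A (0, 4): total = 1320.7
  Site B (0, 3): total = 1352.7
  Site C (3, 3): total = 947.8
  Site D (2, 0): total = 1334.5
  Site E (8, 8): total = 1077.2
Minimum is at Site C with total 947.8 mi.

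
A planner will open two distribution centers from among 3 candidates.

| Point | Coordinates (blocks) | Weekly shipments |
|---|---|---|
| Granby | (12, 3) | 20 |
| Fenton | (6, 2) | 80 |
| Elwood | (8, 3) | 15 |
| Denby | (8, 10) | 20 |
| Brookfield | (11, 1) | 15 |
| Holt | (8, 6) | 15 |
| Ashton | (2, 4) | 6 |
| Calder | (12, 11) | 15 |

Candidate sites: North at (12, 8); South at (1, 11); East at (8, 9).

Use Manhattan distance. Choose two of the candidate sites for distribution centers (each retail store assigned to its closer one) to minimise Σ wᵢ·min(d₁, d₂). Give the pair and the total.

Evaluate every pair (each demand assigned to the nearer of the two):
  {North, East}: total = 1206
  {South, East}: total = 1378
  {North, South}: total = 1618
Best pair: {North, East} with total 1206.

{North, East}, total 1206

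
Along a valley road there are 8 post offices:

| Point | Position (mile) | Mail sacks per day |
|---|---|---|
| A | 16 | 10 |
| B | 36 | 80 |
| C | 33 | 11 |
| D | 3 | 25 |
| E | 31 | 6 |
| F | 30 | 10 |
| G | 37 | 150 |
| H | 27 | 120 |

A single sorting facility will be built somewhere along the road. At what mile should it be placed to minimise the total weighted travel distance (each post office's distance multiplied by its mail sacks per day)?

For a sum of weighted absolute distances on a line, the optimum is the weighted median (not the mean). Total weight W = 412; half-weight = 206.
Sort by position and accumulate weight:
  mile 3 (D, w=25) → cum 25
  mile 16 (A, w=10) → cum 35
  mile 27 (H, w=120) → cum 155
  mile 30 (F, w=10) → cum 165
  mile 31 (E, w=6) → cum 171
  mile 33 (C, w=11) → cum 182
  mile 36 (B, w=80) → cum 262  ≥ 206 → median here
  mile 37 (G, w=150) → cum 412
Optimal location: mile 36.

x = 36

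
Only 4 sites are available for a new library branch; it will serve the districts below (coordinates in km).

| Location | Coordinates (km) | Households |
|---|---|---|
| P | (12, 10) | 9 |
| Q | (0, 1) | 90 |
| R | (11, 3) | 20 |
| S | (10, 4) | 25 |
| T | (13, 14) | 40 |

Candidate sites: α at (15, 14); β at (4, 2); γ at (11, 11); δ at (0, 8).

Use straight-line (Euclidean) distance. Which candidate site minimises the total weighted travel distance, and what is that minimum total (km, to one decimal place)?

Total weighted distance at each candidate:
  α (15, 14): total = 2425.1
  β (4, 2): total = 1372.4
  γ (11, 11): total = 1831.7
  δ (0, 8): total = 1823.1
Minimum is at β with total 1372.4 km.

β, total 1372.4 km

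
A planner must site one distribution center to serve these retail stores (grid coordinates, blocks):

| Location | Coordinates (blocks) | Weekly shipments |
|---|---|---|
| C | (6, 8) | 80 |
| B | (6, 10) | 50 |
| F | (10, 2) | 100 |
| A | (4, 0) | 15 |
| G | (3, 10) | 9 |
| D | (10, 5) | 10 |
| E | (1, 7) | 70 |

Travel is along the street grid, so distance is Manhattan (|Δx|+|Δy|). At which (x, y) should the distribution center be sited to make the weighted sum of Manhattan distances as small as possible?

(6, 7)

Manhattan distance separates: Σwᵢ(|x−xᵢ|+|y−yᵢ|) = Σwᵢ|x−xᵢ| + Σwᵢ|y−yᵢ|, so x and y are optimised independently as 1-D weighted medians.
Total weight W = 334; half = 167.
x-coordinate, sorted with cumulative weight:
  x=1 (E, w=70) cum 70
  x=3 (G, w=9) cum 79
  x=4 (A, w=15) cum 94
  x=6 (C, w=80) cum 174  ← median
  x=6 (B, w=50) cum 224
  x=10 (F, w=100) cum 324
  x=10 (D, w=10) cum 334
⇒ x* = 6
y-coordinate, sorted with cumulative weight:
  y=0 (A, w=15) cum 15
  y=2 (F, w=100) cum 115
  y=5 (D, w=10) cum 125
  y=7 (E, w=70) cum 195  ← median
  y=8 (C, w=80) cum 275
  y=10 (B, w=50) cum 325
  y=10 (G, w=9) cum 334
⇒ y* = 7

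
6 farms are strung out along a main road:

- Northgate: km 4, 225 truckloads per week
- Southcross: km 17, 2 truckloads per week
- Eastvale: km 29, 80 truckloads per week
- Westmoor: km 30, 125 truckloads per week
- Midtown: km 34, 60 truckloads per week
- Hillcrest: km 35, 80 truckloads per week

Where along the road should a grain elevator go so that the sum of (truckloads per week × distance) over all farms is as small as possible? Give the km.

x = 29

For a sum of weighted absolute distances on a line, the optimum is the weighted median (not the mean). Total weight W = 572; half-weight = 286.
Sort by position and accumulate weight:
  km 4 (Northgate, w=225) → cum 225
  km 17 (Southcross, w=2) → cum 227
  km 29 (Eastvale, w=80) → cum 307  ≥ 286 → median here
  km 30 (Westmoor, w=125) → cum 432
  km 34 (Midtown, w=60) → cum 492
  km 35 (Hillcrest, w=80) → cum 572
Optimal location: km 29.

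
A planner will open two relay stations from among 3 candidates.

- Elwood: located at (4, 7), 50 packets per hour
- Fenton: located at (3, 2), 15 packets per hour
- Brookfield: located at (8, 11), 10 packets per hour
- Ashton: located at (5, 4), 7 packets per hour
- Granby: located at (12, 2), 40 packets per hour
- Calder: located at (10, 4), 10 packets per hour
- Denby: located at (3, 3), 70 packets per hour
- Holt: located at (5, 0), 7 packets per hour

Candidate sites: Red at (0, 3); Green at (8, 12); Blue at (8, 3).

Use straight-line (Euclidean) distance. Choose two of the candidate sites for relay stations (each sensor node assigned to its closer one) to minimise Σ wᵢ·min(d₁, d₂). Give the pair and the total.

{Red, Blue}, total 859.4

Evaluate every pair (each demand assigned to the nearer of the two):
  {Red, Blue}: total = 859.4
  {Green, Blue}: total = 958.4
  {Red, Green}: total = 1140.1
Best pair: {Red, Blue} with total 859.4.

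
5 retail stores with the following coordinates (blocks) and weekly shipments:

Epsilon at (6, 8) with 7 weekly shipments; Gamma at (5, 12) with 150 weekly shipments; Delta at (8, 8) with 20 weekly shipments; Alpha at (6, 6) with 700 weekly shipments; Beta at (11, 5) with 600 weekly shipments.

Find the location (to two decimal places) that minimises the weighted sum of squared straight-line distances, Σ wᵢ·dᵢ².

(7.96, 6.24)

The minimiser of Σwᵢ‖p−pᵢ‖² is the weighted centroid p* = (Σwᵢpᵢ)/(Σwᵢ).
Σwᵢ = 1477.
Σwᵢxᵢ = 7·6 + 150·5 + 20·8 + 700·6 + 600·11 = 11752.
Σwᵢyᵢ = 7·8 + 150·12 + 20·8 + 700·6 + 600·5 = 9216.
x* = 11752/1477 = 7.96, y* = 9216/1477 = 6.24.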